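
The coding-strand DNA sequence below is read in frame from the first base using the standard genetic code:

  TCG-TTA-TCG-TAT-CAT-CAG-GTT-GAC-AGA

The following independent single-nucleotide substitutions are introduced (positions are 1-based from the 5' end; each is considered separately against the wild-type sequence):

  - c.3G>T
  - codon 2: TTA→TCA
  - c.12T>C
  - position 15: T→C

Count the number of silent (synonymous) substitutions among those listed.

Codon 1: TCG (Ser) → TCT (Ser) — synonymous.
Codon 2: TTA (Leu) → TCA (Ser) — missense.
Codon 4: TAT (Tyr) → TAC (Tyr) — synonymous.
Codon 5: CAT (His) → CAC (His) — synonymous.
Synonymous: 3 of 4.

3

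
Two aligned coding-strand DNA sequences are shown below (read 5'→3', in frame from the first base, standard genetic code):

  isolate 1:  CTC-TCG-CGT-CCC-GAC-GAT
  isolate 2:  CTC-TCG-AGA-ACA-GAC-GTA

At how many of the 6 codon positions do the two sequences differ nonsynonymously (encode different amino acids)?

2

Codon 1: CTC Leu / CTC Leu — identical.
Codon 2: TCG Ser / TCG Ser — identical.
Codon 3: CGT Arg / AGA Arg — synonymous.
Codon 4: CCC Pro / ACA Thr — nonsynonymous.
Codon 5: GAC Asp / GAC Asp — identical.
Codon 6: GAT Asp / GTA Val — nonsynonymous.
Nonsynonymous differences: 2.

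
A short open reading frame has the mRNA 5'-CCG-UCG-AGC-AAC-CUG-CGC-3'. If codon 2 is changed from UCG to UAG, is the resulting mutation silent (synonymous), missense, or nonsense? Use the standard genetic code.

nonsense

Position 5 falls in codon 2: UCG → Ser.
After the substitution the codon is UAG → Stop.
The new codon is a stop codon, so this is a nonsense mutation.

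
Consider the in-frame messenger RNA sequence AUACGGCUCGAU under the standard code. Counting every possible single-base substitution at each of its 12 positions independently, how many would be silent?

Codon 1 (AUA, Ile): 2 synonymous substitutions.
Codon 2 (CGG, Arg): 4 synonymous substitutions.
Codon 3 (CUC, Leu): 3 synonymous substitutions.
Codon 4 (GAU, Asp): 1 synonymous substitution.
Total: 2 + 4 + 3 + 1 = 10.

10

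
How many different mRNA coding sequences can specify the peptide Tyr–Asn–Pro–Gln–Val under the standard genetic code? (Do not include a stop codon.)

Tyr: 2 codons.
Asn: 2 codons.
Pro: 4 codons.
Gln: 2 codons.
Val: 4 codons.
2 × 2 × 4 × 2 × 4 = 128.

128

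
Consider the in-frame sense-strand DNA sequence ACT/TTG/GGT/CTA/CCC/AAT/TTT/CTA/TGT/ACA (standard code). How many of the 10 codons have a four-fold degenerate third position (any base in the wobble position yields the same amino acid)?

6

Codon 1 ACT (Thr): third position 4-fold.
Codon 2 TTG (Leu): third position 2-fold.
Codon 3 GGT (Gly): third position 4-fold.
Codon 4 CTA (Leu): third position 4-fold.
Codon 5 CCC (Pro): third position 4-fold.
Codon 6 AAT (Asn): third position 2-fold.
Codon 7 TTT (Phe): third position 2-fold.
Codon 8 CTA (Leu): third position 4-fold.
Codon 9 TGT (Cys): third position 2-fold.
Codon 10 ACA (Thr): third position 4-fold.
Four-fold degenerate third positions: 6.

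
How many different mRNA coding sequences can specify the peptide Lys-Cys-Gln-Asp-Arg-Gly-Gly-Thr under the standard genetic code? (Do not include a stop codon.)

6144

Lys: 2 codons.
Cys: 2 codons.
Gln: 2 codons.
Asp: 2 codons.
Arg: 6 codons.
Gly: 4 codons.
Gly: 4 codons.
Thr: 4 codons.
2 × 2 × 2 × 2 × 6 × 4 × 4 × 4 = 6144.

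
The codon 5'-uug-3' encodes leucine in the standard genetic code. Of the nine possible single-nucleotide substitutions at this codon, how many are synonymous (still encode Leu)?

Position 1: CUG → 1 synonymous.
Position 2: none → 0 synonymous.
Position 3: UUA → 1 synonymous.
Total: 1 + 0 + 1 = 2.

2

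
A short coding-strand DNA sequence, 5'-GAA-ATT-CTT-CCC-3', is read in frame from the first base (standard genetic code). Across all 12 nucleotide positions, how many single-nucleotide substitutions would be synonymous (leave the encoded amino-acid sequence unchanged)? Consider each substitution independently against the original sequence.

Codon 1 (GAA, Glu): 1 synonymous substitution.
Codon 2 (ATT, Ile): 2 synonymous substitutions.
Codon 3 (CTT, Leu): 3 synonymous substitutions.
Codon 4 (CCC, Pro): 3 synonymous substitutions.
Total: 1 + 2 + 3 + 3 = 9.

9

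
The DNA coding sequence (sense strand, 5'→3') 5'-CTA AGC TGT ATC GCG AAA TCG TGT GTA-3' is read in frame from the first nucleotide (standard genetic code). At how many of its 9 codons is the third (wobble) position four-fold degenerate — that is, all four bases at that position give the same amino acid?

4

Codon 1 CTA (Leu): third position 4-fold.
Codon 2 AGC (Ser): third position 2-fold.
Codon 3 TGT (Cys): third position 2-fold.
Codon 4 ATC (Ile): third position 3-fold.
Codon 5 GCG (Ala): third position 4-fold.
Codon 6 AAA (Lys): third position 2-fold.
Codon 7 TCG (Ser): third position 4-fold.
Codon 8 TGT (Cys): third position 2-fold.
Codon 9 GTA (Val): third position 4-fold.
Four-fold degenerate third positions: 4.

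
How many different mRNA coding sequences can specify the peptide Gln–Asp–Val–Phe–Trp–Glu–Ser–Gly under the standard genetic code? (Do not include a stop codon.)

1536

Gln: 2 codons.
Asp: 2 codons.
Val: 4 codons.
Phe: 2 codons.
Trp: 1 codon.
Glu: 2 codons.
Ser: 6 codons.
Gly: 4 codons.
2 × 2 × 4 × 2 × 1 × 2 × 6 × 4 = 1536.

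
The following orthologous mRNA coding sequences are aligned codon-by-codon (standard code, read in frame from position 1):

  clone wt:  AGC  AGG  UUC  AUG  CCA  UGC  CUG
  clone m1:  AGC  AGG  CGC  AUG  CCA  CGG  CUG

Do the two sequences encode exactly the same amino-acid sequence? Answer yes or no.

no

Codon 1: AGC Ser / AGC Ser — identical.
Codon 2: AGG Arg / AGG Arg — identical.
Codon 3: UUC Phe / CGC Arg — nonsynonymous.
Codon 4: AUG Met / AUG Met — identical.
Codon 5: CCA Pro / CCA Pro — identical.
Codon 6: UGC Cys / CGG Arg — nonsynonymous.
Codon 7: CUG Leu / CUG Leu — identical.
Nonsynonymous differences: 2 → different protein.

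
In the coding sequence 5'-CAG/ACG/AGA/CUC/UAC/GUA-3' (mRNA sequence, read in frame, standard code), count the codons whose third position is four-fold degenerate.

Codon 1 CAG (Gln): third position 2-fold.
Codon 2 ACG (Thr): third position 4-fold.
Codon 3 AGA (Arg): third position 2-fold.
Codon 4 CUC (Leu): third position 4-fold.
Codon 5 UAC (Tyr): third position 2-fold.
Codon 6 GUA (Val): third position 4-fold.
Four-fold degenerate third positions: 3.

3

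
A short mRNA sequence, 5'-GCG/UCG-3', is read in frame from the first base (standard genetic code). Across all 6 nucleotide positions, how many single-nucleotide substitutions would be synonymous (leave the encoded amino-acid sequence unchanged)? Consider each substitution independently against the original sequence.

Codon 1 (GCG, Ala): 3 synonymous substitutions.
Codon 2 (UCG, Ser): 3 synonymous substitutions.
Total: 3 + 3 = 6.

6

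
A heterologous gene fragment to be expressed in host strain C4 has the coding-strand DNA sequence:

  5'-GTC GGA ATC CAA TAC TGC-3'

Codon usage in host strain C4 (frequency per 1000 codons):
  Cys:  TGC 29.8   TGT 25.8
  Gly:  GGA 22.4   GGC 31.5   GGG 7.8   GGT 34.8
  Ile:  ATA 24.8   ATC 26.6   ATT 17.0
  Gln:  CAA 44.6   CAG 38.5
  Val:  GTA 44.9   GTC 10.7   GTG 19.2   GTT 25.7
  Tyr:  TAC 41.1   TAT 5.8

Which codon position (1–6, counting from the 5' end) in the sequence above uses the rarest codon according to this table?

Codon 1 GTC (Val): 10.7 per 1000.
Codon 2 GGA (Gly): 22.4 per 1000.
Codon 3 ATC (Ile): 26.6 per 1000.
Codon 4 CAA (Gln): 44.6 per 1000.
Codon 5 TAC (Tyr): 41.1 per 1000.
Codon 6 TGC (Cys): 29.8 per 1000.
Lowest frequency is 10.7 at codon 1.

1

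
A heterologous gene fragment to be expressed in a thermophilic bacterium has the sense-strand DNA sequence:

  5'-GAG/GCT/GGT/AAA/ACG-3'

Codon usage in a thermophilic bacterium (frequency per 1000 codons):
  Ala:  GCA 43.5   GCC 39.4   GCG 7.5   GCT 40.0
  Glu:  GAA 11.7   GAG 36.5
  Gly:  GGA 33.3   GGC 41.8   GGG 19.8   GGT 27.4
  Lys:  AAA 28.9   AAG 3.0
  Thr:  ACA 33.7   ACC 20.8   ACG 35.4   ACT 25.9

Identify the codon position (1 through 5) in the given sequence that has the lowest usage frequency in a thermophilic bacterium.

3

Codon 1 GAG (Glu): 36.5 per 1000.
Codon 2 GCT (Ala): 40.0 per 1000.
Codon 3 GGT (Gly): 27.4 per 1000.
Codon 4 AAA (Lys): 28.9 per 1000.
Codon 5 ACG (Thr): 35.4 per 1000.
Lowest frequency is 27.4 at codon 3.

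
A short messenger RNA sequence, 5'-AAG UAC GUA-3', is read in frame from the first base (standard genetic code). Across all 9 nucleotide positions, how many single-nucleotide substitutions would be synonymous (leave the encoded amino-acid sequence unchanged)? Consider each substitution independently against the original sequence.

5

Codon 1 (AAG, Lys): 1 synonymous substitution.
Codon 2 (UAC, Tyr): 1 synonymous substitution.
Codon 3 (GUA, Val): 3 synonymous substitutions.
Total: 1 + 1 + 3 = 5.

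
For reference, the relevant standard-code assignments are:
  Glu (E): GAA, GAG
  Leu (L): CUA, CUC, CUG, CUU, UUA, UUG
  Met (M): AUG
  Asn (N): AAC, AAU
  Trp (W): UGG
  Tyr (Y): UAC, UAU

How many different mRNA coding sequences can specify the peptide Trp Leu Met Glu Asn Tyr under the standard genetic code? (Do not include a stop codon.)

Trp: 1 codon.
Leu: 6 codons.
Met: 1 codon.
Glu: 2 codons.
Asn: 2 codons.
Tyr: 2 codons.
1 × 6 × 1 × 2 × 2 × 2 = 48.

48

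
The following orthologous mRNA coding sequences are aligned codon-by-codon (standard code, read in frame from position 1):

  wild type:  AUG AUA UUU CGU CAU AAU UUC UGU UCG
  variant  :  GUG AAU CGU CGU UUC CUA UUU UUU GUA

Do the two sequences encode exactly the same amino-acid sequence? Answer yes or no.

Codon 1: AUG Met / GUG Val — nonsynonymous.
Codon 2: AUA Ile / AAU Asn — nonsynonymous.
Codon 3: UUU Phe / CGU Arg — nonsynonymous.
Codon 4: CGU Arg / CGU Arg — identical.
Codon 5: CAU His / UUC Phe — nonsynonymous.
Codon 6: AAU Asn / CUA Leu — nonsynonymous.
Codon 7: UUC Phe / UUU Phe — synonymous.
Codon 8: UGU Cys / UUU Phe — nonsynonymous.
Codon 9: UCG Ser / GUA Val — nonsynonymous.
Nonsynonymous differences: 7 → different protein.

no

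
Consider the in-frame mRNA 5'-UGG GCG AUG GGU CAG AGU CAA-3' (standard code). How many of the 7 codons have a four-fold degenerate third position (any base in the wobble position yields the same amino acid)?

Codon 1 UGG (Trp): third position 1-fold.
Codon 2 GCG (Ala): third position 4-fold.
Codon 3 AUG (Met): third position 1-fold.
Codon 4 GGU (Gly): third position 4-fold.
Codon 5 CAG (Gln): third position 2-fold.
Codon 6 AGU (Ser): third position 2-fold.
Codon 7 CAA (Gln): third position 2-fold.
Four-fold degenerate third positions: 2.

2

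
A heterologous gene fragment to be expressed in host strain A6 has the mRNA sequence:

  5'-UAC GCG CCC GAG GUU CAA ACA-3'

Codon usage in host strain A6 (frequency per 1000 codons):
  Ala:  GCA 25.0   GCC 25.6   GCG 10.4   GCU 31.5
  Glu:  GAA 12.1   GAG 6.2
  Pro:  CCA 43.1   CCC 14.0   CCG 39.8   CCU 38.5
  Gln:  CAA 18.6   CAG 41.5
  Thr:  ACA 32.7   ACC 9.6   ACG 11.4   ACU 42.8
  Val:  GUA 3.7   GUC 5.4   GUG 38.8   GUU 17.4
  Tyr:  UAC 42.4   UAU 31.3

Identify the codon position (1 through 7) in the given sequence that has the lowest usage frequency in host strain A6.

Codon 1 UAC (Tyr): 42.4 per 1000.
Codon 2 GCG (Ala): 10.4 per 1000.
Codon 3 CCC (Pro): 14.0 per 1000.
Codon 4 GAG (Glu): 6.2 per 1000.
Codon 5 GUU (Val): 17.4 per 1000.
Codon 6 CAA (Gln): 18.6 per 1000.
Codon 7 ACA (Thr): 32.7 per 1000.
Lowest frequency is 6.2 at codon 4.

4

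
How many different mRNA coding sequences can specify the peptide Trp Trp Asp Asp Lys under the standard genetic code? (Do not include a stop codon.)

Trp: 1 codon.
Trp: 1 codon.
Asp: 2 codons.
Asp: 2 codons.
Lys: 2 codons.
1 × 1 × 2 × 2 × 2 = 8.

8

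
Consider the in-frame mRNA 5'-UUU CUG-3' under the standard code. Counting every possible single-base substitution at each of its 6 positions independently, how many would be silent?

Codon 1 (UUU, Phe): 1 synonymous substitution.
Codon 2 (CUG, Leu): 4 synonymous substitutions.
Total: 1 + 4 = 5.

5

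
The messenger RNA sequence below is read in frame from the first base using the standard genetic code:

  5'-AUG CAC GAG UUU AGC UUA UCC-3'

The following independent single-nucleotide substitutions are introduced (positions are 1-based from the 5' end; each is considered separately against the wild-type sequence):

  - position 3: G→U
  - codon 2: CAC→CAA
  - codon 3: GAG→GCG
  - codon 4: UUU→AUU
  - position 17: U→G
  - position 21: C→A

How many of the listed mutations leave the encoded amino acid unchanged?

1

Codon 1: AUG (Met) → AUU (Ile) — missense.
Codon 2: CAC (His) → CAA (Gln) — missense.
Codon 3: GAG (Glu) → GCG (Ala) — missense.
Codon 4: UUU (Phe) → AUU (Ile) — missense.
Codon 6: UUA (Leu) → UGA (Stop) — nonsense.
Codon 7: UCC (Ser) → UCA (Ser) — synonymous.
Synonymous: 1 of 6.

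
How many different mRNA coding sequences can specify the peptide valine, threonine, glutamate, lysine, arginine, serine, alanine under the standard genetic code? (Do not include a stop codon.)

9216

Val: 4 codons.
Thr: 4 codons.
Glu: 2 codons.
Lys: 2 codons.
Arg: 6 codons.
Ser: 6 codons.
Ala: 4 codons.
4 × 4 × 2 × 2 × 6 × 6 × 4 = 9216.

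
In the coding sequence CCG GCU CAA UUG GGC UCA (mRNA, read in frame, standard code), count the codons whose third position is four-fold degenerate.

4

Codon 1 CCG (Pro): third position 4-fold.
Codon 2 GCU (Ala): third position 4-fold.
Codon 3 CAA (Gln): third position 2-fold.
Codon 4 UUG (Leu): third position 2-fold.
Codon 5 GGC (Gly): third position 4-fold.
Codon 6 UCA (Ser): third position 4-fold.
Four-fold degenerate third positions: 4.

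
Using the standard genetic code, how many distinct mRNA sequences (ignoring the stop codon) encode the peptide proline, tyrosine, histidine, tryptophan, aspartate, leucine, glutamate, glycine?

Pro: 4 codons.
Tyr: 2 codons.
His: 2 codons.
Trp: 1 codon.
Asp: 2 codons.
Leu: 6 codons.
Glu: 2 codons.
Gly: 4 codons.
4 × 2 × 2 × 1 × 2 × 6 × 2 × 4 = 1536.

1536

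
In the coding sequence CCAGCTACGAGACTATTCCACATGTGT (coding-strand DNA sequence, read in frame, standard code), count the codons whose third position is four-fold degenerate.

4

Codon 1 CCA (Pro): third position 4-fold.
Codon 2 GCT (Ala): third position 4-fold.
Codon 3 ACG (Thr): third position 4-fold.
Codon 4 AGA (Arg): third position 2-fold.
Codon 5 CTA (Leu): third position 4-fold.
Codon 6 TTC (Phe): third position 2-fold.
Codon 7 CAC (His): third position 2-fold.
Codon 8 ATG (Met): third position 1-fold.
Codon 9 TGT (Cys): third position 2-fold.
Four-fold degenerate third positions: 4.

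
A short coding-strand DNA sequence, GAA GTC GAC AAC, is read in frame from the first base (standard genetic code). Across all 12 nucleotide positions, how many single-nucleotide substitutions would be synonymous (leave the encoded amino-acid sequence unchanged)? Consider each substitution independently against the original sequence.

Codon 1 (GAA, Glu): 1 synonymous substitution.
Codon 2 (GTC, Val): 3 synonymous substitutions.
Codon 3 (GAC, Asp): 1 synonymous substitution.
Codon 4 (AAC, Asn): 1 synonymous substitution.
Total: 1 + 3 + 1 + 1 = 6.

6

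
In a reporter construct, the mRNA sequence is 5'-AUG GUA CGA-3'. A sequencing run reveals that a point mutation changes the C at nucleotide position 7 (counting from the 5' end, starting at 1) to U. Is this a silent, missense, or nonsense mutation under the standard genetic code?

nonsense

Position 7 falls in codon 3: CGA → Arg.
After the substitution the codon is UGA → Stop.
The new codon is a stop codon, so this is a nonsense mutation.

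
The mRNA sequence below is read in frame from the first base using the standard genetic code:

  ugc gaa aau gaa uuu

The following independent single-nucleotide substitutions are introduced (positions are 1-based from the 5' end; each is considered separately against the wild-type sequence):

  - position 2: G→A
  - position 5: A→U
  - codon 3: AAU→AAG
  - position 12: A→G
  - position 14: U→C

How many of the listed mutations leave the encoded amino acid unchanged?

1

Codon 1: UGC (Cys) → UAC (Tyr) — missense.
Codon 2: GAA (Glu) → GUA (Val) — missense.
Codon 3: AAU (Asn) → AAG (Lys) — missense.
Codon 4: GAA (Glu) → GAG (Glu) — synonymous.
Codon 5: UUU (Phe) → UCU (Ser) — missense.
Synonymous: 1 of 5.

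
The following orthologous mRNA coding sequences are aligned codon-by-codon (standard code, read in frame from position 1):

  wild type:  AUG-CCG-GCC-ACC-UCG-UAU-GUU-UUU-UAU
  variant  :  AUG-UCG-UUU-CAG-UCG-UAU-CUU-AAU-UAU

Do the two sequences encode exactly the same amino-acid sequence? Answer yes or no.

no

Codon 1: AUG Met / AUG Met — identical.
Codon 2: CCG Pro / UCG Ser — nonsynonymous.
Codon 3: GCC Ala / UUU Phe — nonsynonymous.
Codon 4: ACC Thr / CAG Gln — nonsynonymous.
Codon 5: UCG Ser / UCG Ser — identical.
Codon 6: UAU Tyr / UAU Tyr — identical.
Codon 7: GUU Val / CUU Leu — nonsynonymous.
Codon 8: UUU Phe / AAU Asn — nonsynonymous.
Codon 9: UAU Tyr / UAU Tyr — identical.
Nonsynonymous differences: 5 → different protein.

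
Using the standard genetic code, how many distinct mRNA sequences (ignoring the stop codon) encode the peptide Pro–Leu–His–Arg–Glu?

576

Pro: 4 codons.
Leu: 6 codons.
His: 2 codons.
Arg: 6 codons.
Glu: 2 codons.
4 × 6 × 2 × 6 × 2 = 576.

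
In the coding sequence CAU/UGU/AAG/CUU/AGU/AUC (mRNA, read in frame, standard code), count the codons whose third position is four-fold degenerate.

Codon 1 CAU (His): third position 2-fold.
Codon 2 UGU (Cys): third position 2-fold.
Codon 3 AAG (Lys): third position 2-fold.
Codon 4 CUU (Leu): third position 4-fold.
Codon 5 AGU (Ser): third position 2-fold.
Codon 6 AUC (Ile): third position 3-fold.
Four-fold degenerate third positions: 1.

1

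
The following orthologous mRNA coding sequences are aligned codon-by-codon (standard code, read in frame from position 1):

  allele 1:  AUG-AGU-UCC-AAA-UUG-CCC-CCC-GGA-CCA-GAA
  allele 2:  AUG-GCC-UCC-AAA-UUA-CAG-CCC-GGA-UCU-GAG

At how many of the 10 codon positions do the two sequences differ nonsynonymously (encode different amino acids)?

Codon 1: AUG Met / AUG Met — identical.
Codon 2: AGU Ser / GCC Ala — nonsynonymous.
Codon 3: UCC Ser / UCC Ser — identical.
Codon 4: AAA Lys / AAA Lys — identical.
Codon 5: UUG Leu / UUA Leu — synonymous.
Codon 6: CCC Pro / CAG Gln — nonsynonymous.
Codon 7: CCC Pro / CCC Pro — identical.
Codon 8: GGA Gly / GGA Gly — identical.
Codon 9: CCA Pro / UCU Ser — nonsynonymous.
Codon 10: GAA Glu / GAG Glu — synonymous.
Nonsynonymous differences: 3.

3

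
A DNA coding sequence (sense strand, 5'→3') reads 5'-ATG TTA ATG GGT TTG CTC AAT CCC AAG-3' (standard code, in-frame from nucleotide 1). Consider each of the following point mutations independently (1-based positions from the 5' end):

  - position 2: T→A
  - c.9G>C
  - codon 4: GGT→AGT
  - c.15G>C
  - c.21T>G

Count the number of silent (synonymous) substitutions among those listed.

0

Codon 1: ATG (Met) → AAG (Lys) — missense.
Codon 3: ATG (Met) → ATC (Ile) — missense.
Codon 4: GGT (Gly) → AGT (Ser) — missense.
Codon 5: TTG (Leu) → TTC (Phe) — missense.
Codon 7: AAT (Asn) → AAG (Lys) — missense.
Synonymous: 0 of 5.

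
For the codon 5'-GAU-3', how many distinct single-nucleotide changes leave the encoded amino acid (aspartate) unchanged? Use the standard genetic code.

Position 1: none → 0 synonymous.
Position 2: none → 0 synonymous.
Position 3: GAC → 1 synonymous.
Total: 0 + 0 + 1 = 1.

1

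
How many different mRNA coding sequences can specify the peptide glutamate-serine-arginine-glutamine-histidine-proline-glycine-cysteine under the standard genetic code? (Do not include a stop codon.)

9216

Glu: 2 codons.
Ser: 6 codons.
Arg: 6 codons.
Gln: 2 codons.
His: 2 codons.
Pro: 4 codons.
Gly: 4 codons.
Cys: 2 codons.
2 × 6 × 6 × 2 × 2 × 4 × 4 × 2 = 9216.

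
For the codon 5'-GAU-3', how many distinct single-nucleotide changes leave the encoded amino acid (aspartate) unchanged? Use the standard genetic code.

Position 1: none → 0 synonymous.
Position 2: none → 0 synonymous.
Position 3: GAC → 1 synonymous.
Total: 0 + 0 + 1 = 1.

1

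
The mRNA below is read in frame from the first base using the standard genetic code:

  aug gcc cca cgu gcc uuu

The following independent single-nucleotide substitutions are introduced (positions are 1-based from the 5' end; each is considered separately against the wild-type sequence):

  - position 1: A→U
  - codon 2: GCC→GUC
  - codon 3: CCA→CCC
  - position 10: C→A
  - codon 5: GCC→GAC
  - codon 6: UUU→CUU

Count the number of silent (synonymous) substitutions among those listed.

1

Codon 1: AUG (Met) → UUG (Leu) — missense.
Codon 2: GCC (Ala) → GUC (Val) — missense.
Codon 3: CCA (Pro) → CCC (Pro) — synonymous.
Codon 4: CGU (Arg) → AGU (Ser) — missense.
Codon 5: GCC (Ala) → GAC (Asp) — missense.
Codon 6: UUU (Phe) → CUU (Leu) — missense.
Synonymous: 1 of 6.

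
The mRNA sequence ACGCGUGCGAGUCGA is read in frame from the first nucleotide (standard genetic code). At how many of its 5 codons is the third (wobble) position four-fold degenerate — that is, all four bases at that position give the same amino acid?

4

Codon 1 ACG (Thr): third position 4-fold.
Codon 2 CGU (Arg): third position 4-fold.
Codon 3 GCG (Ala): third position 4-fold.
Codon 4 AGU (Ser): third position 2-fold.
Codon 5 CGA (Arg): third position 4-fold.
Four-fold degenerate third positions: 4.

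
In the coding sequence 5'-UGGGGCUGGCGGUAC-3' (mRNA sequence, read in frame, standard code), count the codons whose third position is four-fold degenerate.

Codon 1 UGG (Trp): third position 1-fold.
Codon 2 GGC (Gly): third position 4-fold.
Codon 3 UGG (Trp): third position 1-fold.
Codon 4 CGG (Arg): third position 4-fold.
Codon 5 UAC (Tyr): third position 2-fold.
Four-fold degenerate third positions: 2.

2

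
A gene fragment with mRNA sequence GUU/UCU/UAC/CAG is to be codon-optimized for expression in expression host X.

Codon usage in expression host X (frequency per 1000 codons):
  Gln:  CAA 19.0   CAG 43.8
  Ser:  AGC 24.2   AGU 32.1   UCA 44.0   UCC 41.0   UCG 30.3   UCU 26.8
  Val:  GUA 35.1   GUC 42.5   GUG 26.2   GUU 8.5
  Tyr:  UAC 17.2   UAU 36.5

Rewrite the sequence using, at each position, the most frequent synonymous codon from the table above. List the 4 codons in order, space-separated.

Codon 1 (Val): best is GUC at 42.5.
Codon 2 (Ser): best is UCA at 44.0.
Codon 3 (Tyr): best is UAU at 36.5.
Codon 4 (Gln): best is CAG at 43.8.

GUC UCA UAU CAG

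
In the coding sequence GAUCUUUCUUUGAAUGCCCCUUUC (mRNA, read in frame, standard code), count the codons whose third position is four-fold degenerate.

4

Codon 1 GAU (Asp): third position 2-fold.
Codon 2 CUU (Leu): third position 4-fold.
Codon 3 UCU (Ser): third position 4-fold.
Codon 4 UUG (Leu): third position 2-fold.
Codon 5 AAU (Asn): third position 2-fold.
Codon 6 GCC (Ala): third position 4-fold.
Codon 7 CCU (Pro): third position 4-fold.
Codon 8 UUC (Phe): third position 2-fold.
Four-fold degenerate third positions: 4.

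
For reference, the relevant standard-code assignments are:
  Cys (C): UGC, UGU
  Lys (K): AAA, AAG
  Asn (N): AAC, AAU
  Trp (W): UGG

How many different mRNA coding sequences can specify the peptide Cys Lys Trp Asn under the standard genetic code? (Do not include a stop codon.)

Cys: 2 codons.
Lys: 2 codons.
Trp: 1 codon.
Asn: 2 codons.
2 × 2 × 1 × 2 = 8.

8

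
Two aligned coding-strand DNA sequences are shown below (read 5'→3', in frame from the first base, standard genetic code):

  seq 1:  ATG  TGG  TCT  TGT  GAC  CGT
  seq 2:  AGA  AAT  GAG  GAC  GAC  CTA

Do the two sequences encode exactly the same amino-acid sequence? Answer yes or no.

no

Codon 1: ATG Met / AGA Arg — nonsynonymous.
Codon 2: TGG Trp / AAT Asn — nonsynonymous.
Codon 3: TCT Ser / GAG Glu — nonsynonymous.
Codon 4: TGT Cys / GAC Asp — nonsynonymous.
Codon 5: GAC Asp / GAC Asp — identical.
Codon 6: CGT Arg / CTA Leu — nonsynonymous.
Nonsynonymous differences: 5 → different protein.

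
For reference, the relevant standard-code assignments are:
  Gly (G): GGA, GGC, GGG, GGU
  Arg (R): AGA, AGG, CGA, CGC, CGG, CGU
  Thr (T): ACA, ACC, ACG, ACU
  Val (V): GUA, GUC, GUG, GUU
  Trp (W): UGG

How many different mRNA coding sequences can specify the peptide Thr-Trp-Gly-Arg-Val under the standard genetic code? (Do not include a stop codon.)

Thr: 4 codons.
Trp: 1 codon.
Gly: 4 codons.
Arg: 6 codons.
Val: 4 codons.
4 × 1 × 4 × 6 × 4 = 384.

384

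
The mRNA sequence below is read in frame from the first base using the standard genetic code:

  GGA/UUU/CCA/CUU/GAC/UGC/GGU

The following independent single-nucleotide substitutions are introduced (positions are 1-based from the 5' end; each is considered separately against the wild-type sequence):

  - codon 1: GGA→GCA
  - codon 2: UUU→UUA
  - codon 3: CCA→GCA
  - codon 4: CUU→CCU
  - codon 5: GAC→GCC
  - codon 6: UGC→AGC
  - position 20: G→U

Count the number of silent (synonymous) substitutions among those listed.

Codon 1: GGA (Gly) → GCA (Ala) — missense.
Codon 2: UUU (Phe) → UUA (Leu) — missense.
Codon 3: CCA (Pro) → GCA (Ala) — missense.
Codon 4: CUU (Leu) → CCU (Pro) — missense.
Codon 5: GAC (Asp) → GCC (Ala) — missense.
Codon 6: UGC (Cys) → AGC (Ser) — missense.
Codon 7: GGU (Gly) → GUU (Val) — missense.
Synonymous: 0 of 7.

0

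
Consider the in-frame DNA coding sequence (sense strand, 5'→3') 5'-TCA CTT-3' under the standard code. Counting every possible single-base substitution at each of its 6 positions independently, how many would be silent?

6

Codon 1 (TCA, Ser): 3 synonymous substitutions.
Codon 2 (CTT, Leu): 3 synonymous substitutions.
Total: 3 + 3 = 6.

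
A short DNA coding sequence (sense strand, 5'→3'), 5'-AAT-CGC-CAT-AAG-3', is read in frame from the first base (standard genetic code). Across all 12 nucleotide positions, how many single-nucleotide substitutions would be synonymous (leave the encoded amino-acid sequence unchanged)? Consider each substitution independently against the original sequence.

Codon 1 (AAT, Asn): 1 synonymous substitution.
Codon 2 (CGC, Arg): 3 synonymous substitutions.
Codon 3 (CAT, His): 1 synonymous substitution.
Codon 4 (AAG, Lys): 1 synonymous substitution.
Total: 1 + 3 + 1 + 1 = 6.

6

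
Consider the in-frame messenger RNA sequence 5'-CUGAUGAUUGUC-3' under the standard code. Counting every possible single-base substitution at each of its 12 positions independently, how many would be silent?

9

Codon 1 (CUG, Leu): 4 synonymous substitutions.
Codon 2 (AUG, Met): 0 synonymous substitutions.
Codon 3 (AUU, Ile): 2 synonymous substitutions.
Codon 4 (GUC, Val): 3 synonymous substitutions.
Total: 4 + 0 + 2 + 3 = 9.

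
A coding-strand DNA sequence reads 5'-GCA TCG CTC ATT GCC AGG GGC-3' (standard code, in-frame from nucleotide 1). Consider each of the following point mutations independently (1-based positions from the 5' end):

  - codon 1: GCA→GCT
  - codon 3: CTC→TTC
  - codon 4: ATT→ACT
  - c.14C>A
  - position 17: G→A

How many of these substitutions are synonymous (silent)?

Codon 1: GCA (Ala) → GCT (Ala) — synonymous.
Codon 3: CTC (Leu) → TTC (Phe) — missense.
Codon 4: ATT (Ile) → ACT (Thr) — missense.
Codon 5: GCC (Ala) → GAC (Asp) — missense.
Codon 6: AGG (Arg) → AAG (Lys) — missense.
Synonymous: 1 of 5.

1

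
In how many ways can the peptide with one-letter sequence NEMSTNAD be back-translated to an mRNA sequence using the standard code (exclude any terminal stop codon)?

Asn: 2 codons.
Glu: 2 codons.
Met: 1 codon.
Ser: 6 codons.
Thr: 4 codons.
Asn: 2 codons.
Ala: 4 codons.
Asp: 2 codons.
2 × 2 × 1 × 6 × 4 × 2 × 4 × 2 = 1536.

1536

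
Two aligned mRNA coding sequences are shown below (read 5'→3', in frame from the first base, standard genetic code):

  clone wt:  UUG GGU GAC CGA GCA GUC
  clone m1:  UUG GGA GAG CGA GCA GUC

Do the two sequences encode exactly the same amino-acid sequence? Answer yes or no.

no

Codon 1: UUG Leu / UUG Leu — identical.
Codon 2: GGU Gly / GGA Gly — synonymous.
Codon 3: GAC Asp / GAG Glu — nonsynonymous.
Codon 4: CGA Arg / CGA Arg — identical.
Codon 5: GCA Ala / GCA Ala — identical.
Codon 6: GUC Val / GUC Val — identical.
Nonsynonymous differences: 1 → different protein.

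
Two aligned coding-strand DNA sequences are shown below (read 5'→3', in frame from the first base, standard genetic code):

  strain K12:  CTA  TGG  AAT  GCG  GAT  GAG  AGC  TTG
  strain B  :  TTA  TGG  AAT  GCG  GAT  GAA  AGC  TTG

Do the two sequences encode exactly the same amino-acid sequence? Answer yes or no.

Codon 1: CTA Leu / TTA Leu — synonymous.
Codon 2: TGG Trp / TGG Trp — identical.
Codon 3: AAT Asn / AAT Asn — identical.
Codon 4: GCG Ala / GCG Ala — identical.
Codon 5: GAT Asp / GAT Asp — identical.
Codon 6: GAG Glu / GAA Glu — synonymous.
Codon 7: AGC Ser / AGC Ser — identical.
Codon 8: TTG Leu / TTG Leu — identical.
Nonsynonymous differences: 0 → same protein.

yes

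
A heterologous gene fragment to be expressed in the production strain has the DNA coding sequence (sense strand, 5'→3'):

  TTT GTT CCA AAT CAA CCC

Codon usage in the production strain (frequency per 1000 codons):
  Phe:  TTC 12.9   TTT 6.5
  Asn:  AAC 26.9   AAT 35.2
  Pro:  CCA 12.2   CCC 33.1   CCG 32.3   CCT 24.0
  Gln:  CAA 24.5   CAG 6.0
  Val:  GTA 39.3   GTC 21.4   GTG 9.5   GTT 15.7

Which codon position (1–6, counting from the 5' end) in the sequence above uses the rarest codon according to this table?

Codon 1 TTT (Phe): 6.5 per 1000.
Codon 2 GTT (Val): 15.7 per 1000.
Codon 3 CCA (Pro): 12.2 per 1000.
Codon 4 AAT (Asn): 35.2 per 1000.
Codon 5 CAA (Gln): 24.5 per 1000.
Codon 6 CCC (Pro): 33.1 per 1000.
Lowest frequency is 6.5 at codon 1.

1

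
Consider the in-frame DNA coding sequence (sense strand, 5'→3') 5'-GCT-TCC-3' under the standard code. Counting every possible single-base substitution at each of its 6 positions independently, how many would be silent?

Codon 1 (GCT, Ala): 3 synonymous substitutions.
Codon 2 (TCC, Ser): 3 synonymous substitutions.
Total: 3 + 3 = 6.

6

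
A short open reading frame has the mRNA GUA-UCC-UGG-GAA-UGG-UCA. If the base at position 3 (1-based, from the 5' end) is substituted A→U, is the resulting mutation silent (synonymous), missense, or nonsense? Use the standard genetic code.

Position 3 falls in codon 1: GUA → Val.
After the substitution the codon is GUU → Val.
Both encode Val, so the change is synonymous.

silent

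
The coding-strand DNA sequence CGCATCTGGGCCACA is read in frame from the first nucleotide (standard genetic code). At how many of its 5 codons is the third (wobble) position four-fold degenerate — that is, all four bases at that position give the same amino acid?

Codon 1 CGC (Arg): third position 4-fold.
Codon 2 ATC (Ile): third position 3-fold.
Codon 3 TGG (Trp): third position 1-fold.
Codon 4 GCC (Ala): third position 4-fold.
Codon 5 ACA (Thr): third position 4-fold.
Four-fold degenerate third positions: 3.

3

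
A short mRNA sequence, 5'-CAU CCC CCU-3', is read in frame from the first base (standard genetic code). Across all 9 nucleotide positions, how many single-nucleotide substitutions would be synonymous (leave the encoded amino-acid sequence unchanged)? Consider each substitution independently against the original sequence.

7

Codon 1 (CAU, His): 1 synonymous substitution.
Codon 2 (CCC, Pro): 3 synonymous substitutions.
Codon 3 (CCU, Pro): 3 synonymous substitutions.
Total: 1 + 3 + 3 = 7.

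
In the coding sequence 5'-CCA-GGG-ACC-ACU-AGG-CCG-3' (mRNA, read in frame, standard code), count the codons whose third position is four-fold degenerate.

Codon 1 CCA (Pro): third position 4-fold.
Codon 2 GGG (Gly): third position 4-fold.
Codon 3 ACC (Thr): third position 4-fold.
Codon 4 ACU (Thr): third position 4-fold.
Codon 5 AGG (Arg): third position 2-fold.
Codon 6 CCG (Pro): third position 4-fold.
Four-fold degenerate third positions: 5.

5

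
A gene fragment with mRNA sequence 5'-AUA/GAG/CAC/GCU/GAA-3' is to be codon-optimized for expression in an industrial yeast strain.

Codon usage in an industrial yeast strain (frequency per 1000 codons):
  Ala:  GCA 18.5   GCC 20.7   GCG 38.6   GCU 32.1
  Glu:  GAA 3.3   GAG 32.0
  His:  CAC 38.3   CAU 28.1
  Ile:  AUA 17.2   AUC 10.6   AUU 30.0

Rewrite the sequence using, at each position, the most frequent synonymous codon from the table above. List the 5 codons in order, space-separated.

AUU GAG CAC GCG GAG

Codon 1 (Ile): best is AUU at 30.0.
Codon 2 (Glu): best is GAG at 32.0.
Codon 3 (His): best is CAC at 38.3.
Codon 4 (Ala): best is GCG at 38.6.
Codon 5 (Glu): best is GAG at 32.0.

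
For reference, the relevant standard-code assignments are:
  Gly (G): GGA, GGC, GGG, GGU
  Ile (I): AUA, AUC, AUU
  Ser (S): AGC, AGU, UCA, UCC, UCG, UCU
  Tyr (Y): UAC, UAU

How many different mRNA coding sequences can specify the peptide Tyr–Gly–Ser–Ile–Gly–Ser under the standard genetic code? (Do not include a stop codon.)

Tyr: 2 codons.
Gly: 4 codons.
Ser: 6 codons.
Ile: 3 codons.
Gly: 4 codons.
Ser: 6 codons.
2 × 4 × 6 × 3 × 4 × 6 = 3456.

3456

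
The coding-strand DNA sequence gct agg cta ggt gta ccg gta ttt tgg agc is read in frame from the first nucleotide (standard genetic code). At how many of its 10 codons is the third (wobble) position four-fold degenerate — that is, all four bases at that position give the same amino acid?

6

Codon 1 GCT (Ala): third position 4-fold.
Codon 2 AGG (Arg): third position 2-fold.
Codon 3 CTA (Leu): third position 4-fold.
Codon 4 GGT (Gly): third position 4-fold.
Codon 5 GTA (Val): third position 4-fold.
Codon 6 CCG (Pro): third position 4-fold.
Codon 7 GTA (Val): third position 4-fold.
Codon 8 TTT (Phe): third position 2-fold.
Codon 9 TGG (Trp): third position 1-fold.
Codon 10 AGC (Ser): third position 2-fold.
Four-fold degenerate third positions: 6.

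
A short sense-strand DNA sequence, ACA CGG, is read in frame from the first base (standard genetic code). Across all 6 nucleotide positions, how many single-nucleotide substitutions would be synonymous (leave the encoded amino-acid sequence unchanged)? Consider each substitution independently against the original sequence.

Codon 1 (ACA, Thr): 3 synonymous substitutions.
Codon 2 (CGG, Arg): 4 synonymous substitutions.
Total: 3 + 4 = 7.

7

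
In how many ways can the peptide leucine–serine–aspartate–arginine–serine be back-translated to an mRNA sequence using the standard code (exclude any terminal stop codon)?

Leu: 6 codons.
Ser: 6 codons.
Asp: 2 codons.
Arg: 6 codons.
Ser: 6 codons.
6 × 6 × 2 × 6 × 6 = 2592.

2592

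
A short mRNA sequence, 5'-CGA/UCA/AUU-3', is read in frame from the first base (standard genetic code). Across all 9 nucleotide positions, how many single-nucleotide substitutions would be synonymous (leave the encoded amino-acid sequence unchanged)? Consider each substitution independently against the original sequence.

Codon 1 (CGA, Arg): 4 synonymous substitutions.
Codon 2 (UCA, Ser): 3 synonymous substitutions.
Codon 3 (AUU, Ile): 2 synonymous substitutions.
Total: 4 + 3 + 2 = 9.

9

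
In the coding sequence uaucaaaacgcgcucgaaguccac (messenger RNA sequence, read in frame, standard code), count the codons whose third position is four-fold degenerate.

Codon 1 UAU (Tyr): third position 2-fold.
Codon 2 CAA (Gln): third position 2-fold.
Codon 3 AAC (Asn): third position 2-fold.
Codon 4 GCG (Ala): third position 4-fold.
Codon 5 CUC (Leu): third position 4-fold.
Codon 6 GAA (Glu): third position 2-fold.
Codon 7 GUC (Val): third position 4-fold.
Codon 8 CAC (His): third position 2-fold.
Four-fold degenerate third positions: 3.

3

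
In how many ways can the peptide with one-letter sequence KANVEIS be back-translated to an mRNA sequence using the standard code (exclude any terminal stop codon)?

2304

Lys: 2 codons.
Ala: 4 codons.
Asn: 2 codons.
Val: 4 codons.
Glu: 2 codons.
Ile: 3 codons.
Ser: 6 codons.
2 × 4 × 2 × 4 × 2 × 3 × 6 = 2304.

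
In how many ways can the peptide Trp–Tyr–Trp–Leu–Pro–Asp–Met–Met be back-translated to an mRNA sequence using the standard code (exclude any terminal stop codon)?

96

Trp: 1 codon.
Tyr: 2 codons.
Trp: 1 codon.
Leu: 6 codons.
Pro: 4 codons.
Asp: 2 codons.
Met: 1 codon.
Met: 1 codon.
1 × 2 × 1 × 6 × 4 × 2 × 1 × 1 = 96.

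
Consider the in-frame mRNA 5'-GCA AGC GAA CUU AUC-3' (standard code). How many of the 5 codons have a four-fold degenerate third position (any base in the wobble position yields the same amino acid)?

Codon 1 GCA (Ala): third position 4-fold.
Codon 2 AGC (Ser): third position 2-fold.
Codon 3 GAA (Glu): third position 2-fold.
Codon 4 CUU (Leu): third position 4-fold.
Codon 5 AUC (Ile): third position 3-fold.
Four-fold degenerate third positions: 2.

2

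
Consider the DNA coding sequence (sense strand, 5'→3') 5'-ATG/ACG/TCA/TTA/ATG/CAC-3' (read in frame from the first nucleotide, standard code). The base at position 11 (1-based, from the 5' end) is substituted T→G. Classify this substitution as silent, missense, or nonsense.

nonsense

Position 11 falls in codon 4: TTA → Leu.
After the substitution the codon is TGA → Stop.
The new codon is a stop codon, so this is a nonsense mutation.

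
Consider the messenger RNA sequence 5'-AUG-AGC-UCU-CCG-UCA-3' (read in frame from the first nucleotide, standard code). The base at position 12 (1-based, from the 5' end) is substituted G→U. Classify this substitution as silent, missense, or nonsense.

Position 12 falls in codon 4: CCG → Pro.
After the substitution the codon is CCU → Pro.
Both encode Pro, so the change is synonymous.

silent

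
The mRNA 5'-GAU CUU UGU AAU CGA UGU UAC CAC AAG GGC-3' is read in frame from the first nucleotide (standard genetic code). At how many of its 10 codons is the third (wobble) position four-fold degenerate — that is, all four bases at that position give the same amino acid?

Codon 1 GAU (Asp): third position 2-fold.
Codon 2 CUU (Leu): third position 4-fold.
Codon 3 UGU (Cys): third position 2-fold.
Codon 4 AAU (Asn): third position 2-fold.
Codon 5 CGA (Arg): third position 4-fold.
Codon 6 UGU (Cys): third position 2-fold.
Codon 7 UAC (Tyr): third position 2-fold.
Codon 8 CAC (His): third position 2-fold.
Codon 9 AAG (Lys): third position 2-fold.
Codon 10 GGC (Gly): third position 4-fold.
Four-fold degenerate third positions: 3.

3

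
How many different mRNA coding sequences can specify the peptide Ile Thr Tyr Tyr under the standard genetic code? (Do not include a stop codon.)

48

Ile: 3 codons.
Thr: 4 codons.
Tyr: 2 codons.
Tyr: 2 codons.
3 × 4 × 2 × 2 = 48.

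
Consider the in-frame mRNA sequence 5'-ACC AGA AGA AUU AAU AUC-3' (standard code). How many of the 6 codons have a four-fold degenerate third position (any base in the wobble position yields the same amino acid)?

1

Codon 1 ACC (Thr): third position 4-fold.
Codon 2 AGA (Arg): third position 2-fold.
Codon 3 AGA (Arg): third position 2-fold.
Codon 4 AUU (Ile): third position 3-fold.
Codon 5 AAU (Asn): third position 2-fold.
Codon 6 AUC (Ile): third position 3-fold.
Four-fold degenerate third positions: 1.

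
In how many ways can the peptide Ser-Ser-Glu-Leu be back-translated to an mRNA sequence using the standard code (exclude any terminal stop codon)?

Ser: 6 codons.
Ser: 6 codons.
Glu: 2 codons.
Leu: 6 codons.
6 × 6 × 2 × 6 = 432.

432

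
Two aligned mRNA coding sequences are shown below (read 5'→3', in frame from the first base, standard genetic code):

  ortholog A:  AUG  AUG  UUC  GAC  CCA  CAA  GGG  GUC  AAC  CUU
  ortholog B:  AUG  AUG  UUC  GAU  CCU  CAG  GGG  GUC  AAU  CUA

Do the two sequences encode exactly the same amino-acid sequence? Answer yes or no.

Codon 1: AUG Met / AUG Met — identical.
Codon 2: AUG Met / AUG Met — identical.
Codon 3: UUC Phe / UUC Phe — identical.
Codon 4: GAC Asp / GAU Asp — synonymous.
Codon 5: CCA Pro / CCU Pro — synonymous.
Codon 6: CAA Gln / CAG Gln — synonymous.
Codon 7: GGG Gly / GGG Gly — identical.
Codon 8: GUC Val / GUC Val — identical.
Codon 9: AAC Asn / AAU Asn — synonymous.
Codon 10: CUU Leu / CUA Leu — synonymous.
Nonsynonymous differences: 0 → same protein.

yes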